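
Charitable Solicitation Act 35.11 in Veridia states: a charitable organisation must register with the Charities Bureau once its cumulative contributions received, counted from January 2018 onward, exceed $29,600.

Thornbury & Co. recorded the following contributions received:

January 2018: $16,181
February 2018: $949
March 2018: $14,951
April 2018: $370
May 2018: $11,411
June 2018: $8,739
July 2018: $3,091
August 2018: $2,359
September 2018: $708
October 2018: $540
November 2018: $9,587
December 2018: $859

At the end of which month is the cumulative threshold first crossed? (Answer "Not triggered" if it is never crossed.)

Through January 2018: $16,181
Through February 2018: $17,130
Through March 2018: $32,081 ← exceeds threshold

March 2018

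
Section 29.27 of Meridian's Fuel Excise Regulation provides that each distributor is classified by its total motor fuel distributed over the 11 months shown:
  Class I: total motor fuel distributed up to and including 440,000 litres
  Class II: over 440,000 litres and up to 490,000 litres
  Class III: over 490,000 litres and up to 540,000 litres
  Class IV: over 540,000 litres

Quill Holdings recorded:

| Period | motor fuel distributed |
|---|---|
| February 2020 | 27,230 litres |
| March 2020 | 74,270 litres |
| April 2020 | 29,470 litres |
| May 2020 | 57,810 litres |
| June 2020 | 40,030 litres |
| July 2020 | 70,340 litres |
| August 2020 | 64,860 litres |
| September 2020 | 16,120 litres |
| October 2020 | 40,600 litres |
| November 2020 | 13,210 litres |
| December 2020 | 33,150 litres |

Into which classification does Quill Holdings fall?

Class II

Total motor fuel distributed: 27,230 litres + 74,270 litres + 29,470 litres + 57,810 litres + 40,030 litres + 70,340 litres + 64,860 litres + 16,120 litres + 40,600 litres + 13,210 litres + 33,150 litres = 467,090 litres.
440,000 litres < 467,090 litres ≤ 490,000 litres, so Class II applies.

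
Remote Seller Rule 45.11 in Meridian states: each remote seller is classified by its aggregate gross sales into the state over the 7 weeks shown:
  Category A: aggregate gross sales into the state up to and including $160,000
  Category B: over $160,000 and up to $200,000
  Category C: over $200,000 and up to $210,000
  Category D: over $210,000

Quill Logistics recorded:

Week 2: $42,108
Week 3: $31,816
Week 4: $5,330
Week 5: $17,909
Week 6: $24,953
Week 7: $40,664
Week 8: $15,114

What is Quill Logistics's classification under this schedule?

Aggregate gross sales into the state: $42,108 + $31,816 + $5,330 + $17,909 + $24,953 + $40,664 + $15,114 = $177,894.
$160,000 < $177,894 ≤ $200,000, so Category B applies.

Category B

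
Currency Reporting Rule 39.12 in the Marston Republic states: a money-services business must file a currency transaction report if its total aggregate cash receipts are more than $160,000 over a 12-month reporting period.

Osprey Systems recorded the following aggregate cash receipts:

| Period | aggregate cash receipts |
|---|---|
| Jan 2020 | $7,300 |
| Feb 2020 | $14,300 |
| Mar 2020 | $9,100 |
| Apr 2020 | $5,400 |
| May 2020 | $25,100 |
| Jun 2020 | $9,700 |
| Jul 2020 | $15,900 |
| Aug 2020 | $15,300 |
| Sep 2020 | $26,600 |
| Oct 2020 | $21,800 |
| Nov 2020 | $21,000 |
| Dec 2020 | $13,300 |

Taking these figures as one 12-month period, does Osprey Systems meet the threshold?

Total aggregate cash receipts: $7,300 + $14,300 + $9,100 + $5,400 + $25,100 + $9,700 + $15,900 + $15,300 + $26,600 + $21,800 + $21,000 + $13,300 = $184,800.
$184,800 > $160,000, so the threshold is exceeded.

Yes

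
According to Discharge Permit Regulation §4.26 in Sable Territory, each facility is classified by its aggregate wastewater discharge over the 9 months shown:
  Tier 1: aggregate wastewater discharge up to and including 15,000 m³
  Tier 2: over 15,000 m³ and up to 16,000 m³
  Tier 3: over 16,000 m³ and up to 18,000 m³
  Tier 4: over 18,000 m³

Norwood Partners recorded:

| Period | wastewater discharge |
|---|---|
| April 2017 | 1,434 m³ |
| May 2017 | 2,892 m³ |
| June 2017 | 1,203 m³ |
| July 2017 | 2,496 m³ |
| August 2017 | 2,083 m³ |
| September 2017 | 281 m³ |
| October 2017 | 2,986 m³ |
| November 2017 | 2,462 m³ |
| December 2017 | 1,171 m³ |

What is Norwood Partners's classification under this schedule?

Aggregate wastewater discharge: 1,434 m³ + 2,892 m³ + 1,203 m³ + 2,496 m³ + 2,083 m³ + 281 m³ + 2,986 m³ + 2,462 m³ + 1,171 m³ = 17,008 m³.
16,000 m³ < 17,008 m³ ≤ 18,000 m³, so Tier 3 applies.

Tier 3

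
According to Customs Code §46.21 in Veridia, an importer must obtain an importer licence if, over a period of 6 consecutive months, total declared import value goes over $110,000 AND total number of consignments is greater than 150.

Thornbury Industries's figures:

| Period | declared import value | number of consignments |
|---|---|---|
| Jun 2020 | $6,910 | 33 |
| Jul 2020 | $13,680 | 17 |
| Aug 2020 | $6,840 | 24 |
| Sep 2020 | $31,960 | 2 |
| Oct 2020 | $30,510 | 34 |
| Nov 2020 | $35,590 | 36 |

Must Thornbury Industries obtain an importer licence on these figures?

No

Total declared import value: $6,910 + $13,680 + $6,840 + $31,960 + $30,510 + $35,590 = $125,490 (> $110,000).
Total number of consignments: 33 + 17 + 24 + 2 + 34 + 36 = 146 (≤ 150).
The test is 'and': the rule requires both, and at least one is not exceeded.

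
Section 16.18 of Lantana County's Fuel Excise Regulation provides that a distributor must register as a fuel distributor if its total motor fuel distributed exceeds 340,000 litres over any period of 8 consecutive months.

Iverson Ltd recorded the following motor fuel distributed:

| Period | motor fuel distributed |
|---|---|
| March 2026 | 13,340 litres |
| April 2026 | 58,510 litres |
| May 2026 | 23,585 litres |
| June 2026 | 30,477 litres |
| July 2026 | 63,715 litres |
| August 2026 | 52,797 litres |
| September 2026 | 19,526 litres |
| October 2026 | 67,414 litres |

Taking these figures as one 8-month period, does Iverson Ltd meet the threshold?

Total motor fuel distributed: 13,340 litres + 58,510 litres + 23,585 litres + 30,477 litres + 63,715 litres + 52,797 litres + 19,526 litres + 67,414 litres = 329,364 litres.
329,364 litres ≤ 340,000 litres, so the threshold is not exceeded.

No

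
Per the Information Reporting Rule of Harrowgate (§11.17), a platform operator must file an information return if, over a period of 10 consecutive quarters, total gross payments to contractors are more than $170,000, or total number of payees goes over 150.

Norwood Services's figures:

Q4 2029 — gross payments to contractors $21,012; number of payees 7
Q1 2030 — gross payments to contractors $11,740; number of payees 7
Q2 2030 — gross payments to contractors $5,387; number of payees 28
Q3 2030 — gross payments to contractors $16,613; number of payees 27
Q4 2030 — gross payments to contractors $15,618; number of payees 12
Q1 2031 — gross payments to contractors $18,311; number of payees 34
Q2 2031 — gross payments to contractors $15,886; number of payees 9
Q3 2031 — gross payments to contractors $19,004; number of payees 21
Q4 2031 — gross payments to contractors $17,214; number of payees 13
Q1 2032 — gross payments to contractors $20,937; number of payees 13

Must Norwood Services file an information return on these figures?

Yes

Total gross payments to contractors: $21,012 + $11,740 + $5,387 + $16,613 + $15,618 + $18,311 + $15,886 + $19,004 + $17,214 + $20,937 = $161,722 (≤ $170,000).
Total number of payees: 7 + 7 + 28 + 27 + 12 + 34 + 9 + 21 + 13 + 13 = 171 (> 150).
The test is 'or': at least one threshold is exceeded.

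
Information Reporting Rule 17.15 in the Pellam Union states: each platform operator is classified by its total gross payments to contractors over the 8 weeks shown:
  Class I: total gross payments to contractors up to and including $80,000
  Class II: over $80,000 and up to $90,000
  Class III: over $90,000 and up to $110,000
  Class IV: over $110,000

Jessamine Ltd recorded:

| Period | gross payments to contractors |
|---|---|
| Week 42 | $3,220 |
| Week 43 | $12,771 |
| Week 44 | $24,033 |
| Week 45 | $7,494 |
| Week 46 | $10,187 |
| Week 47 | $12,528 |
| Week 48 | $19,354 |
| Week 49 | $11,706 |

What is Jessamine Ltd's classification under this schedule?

Total gross payments to contractors: $3,220 + $12,771 + $24,033 + $7,494 + $10,187 + $12,528 + $19,354 + $11,706 = $101,293.
$90,000 < $101,293 ≤ $110,000, so Class III applies.

Class III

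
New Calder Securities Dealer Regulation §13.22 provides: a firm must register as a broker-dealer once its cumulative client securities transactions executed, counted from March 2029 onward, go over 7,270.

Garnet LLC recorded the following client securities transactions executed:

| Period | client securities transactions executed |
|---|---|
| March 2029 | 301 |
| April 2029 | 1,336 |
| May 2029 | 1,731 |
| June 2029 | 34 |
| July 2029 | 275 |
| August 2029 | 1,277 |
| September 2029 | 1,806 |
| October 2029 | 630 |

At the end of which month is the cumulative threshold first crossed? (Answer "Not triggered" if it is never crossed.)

October 2029

Through March 2029: 301
Through April 2029: 1,637
Through May 2029: 3,368
Through June 2029: 3,402
Through July 2029: 3,677
Through August 2029: 4,954
Through September 2029: 6,760
Through October 2029: 7,390 ← exceeds threshold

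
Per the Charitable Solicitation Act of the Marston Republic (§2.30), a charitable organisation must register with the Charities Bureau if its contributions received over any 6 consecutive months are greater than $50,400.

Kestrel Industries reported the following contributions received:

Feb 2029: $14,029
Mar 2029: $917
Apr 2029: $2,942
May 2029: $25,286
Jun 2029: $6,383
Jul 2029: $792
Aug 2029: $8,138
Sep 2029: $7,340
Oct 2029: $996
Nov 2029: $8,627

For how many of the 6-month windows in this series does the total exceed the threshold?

1

Feb 2029–Jul 2029: $14,029 + $917 + $2,942 + $25,286 + $6,383 + $792 = $50,349 (under)
Mar 2029–Aug 2029: $917 + $2,942 + $25,286 + $6,383 + $792 + $8,138 = $44,458 (under)
Apr 2029–Sep 2029: $2,942 + $25,286 + $6,383 + $792 + $8,138 + $7,340 = $50,881 (over)
May 2029–Oct 2029: $25,286 + $6,383 + $792 + $8,138 + $7,340 + $996 = $48,935 (under)
Jun 2029–Nov 2029: $6,383 + $792 + $8,138 + $7,340 + $996 + $8,627 = $32,276 (under)
1 window exceeds the threshold.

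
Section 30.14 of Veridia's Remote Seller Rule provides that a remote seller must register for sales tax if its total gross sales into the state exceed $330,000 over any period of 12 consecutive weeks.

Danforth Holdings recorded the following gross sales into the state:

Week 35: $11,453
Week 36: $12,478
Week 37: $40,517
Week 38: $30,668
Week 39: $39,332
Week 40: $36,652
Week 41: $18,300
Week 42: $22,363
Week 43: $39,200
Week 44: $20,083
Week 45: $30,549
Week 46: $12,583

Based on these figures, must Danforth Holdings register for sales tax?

No

Total gross sales into the state: $11,453 + $12,478 + $40,517 + $30,668 + $39,332 + $36,652 + $18,300 + $22,363 + $39,200 + $20,083 + $30,549 + $12,583 = $314,178.
$314,178 ≤ $330,000, so the threshold is not exceeded.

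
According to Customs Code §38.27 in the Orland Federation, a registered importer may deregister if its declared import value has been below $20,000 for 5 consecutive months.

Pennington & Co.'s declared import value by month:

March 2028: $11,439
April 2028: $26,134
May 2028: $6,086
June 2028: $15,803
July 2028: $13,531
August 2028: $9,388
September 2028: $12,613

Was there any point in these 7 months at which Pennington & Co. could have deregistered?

Months below $20,000: March 2028, May 2028, June 2028, July 2028, August 2028, September 2028.
Longest run of consecutive months below the threshold: 5.
5 ≥ 5, so Pennington & Co. became eligible.

Yes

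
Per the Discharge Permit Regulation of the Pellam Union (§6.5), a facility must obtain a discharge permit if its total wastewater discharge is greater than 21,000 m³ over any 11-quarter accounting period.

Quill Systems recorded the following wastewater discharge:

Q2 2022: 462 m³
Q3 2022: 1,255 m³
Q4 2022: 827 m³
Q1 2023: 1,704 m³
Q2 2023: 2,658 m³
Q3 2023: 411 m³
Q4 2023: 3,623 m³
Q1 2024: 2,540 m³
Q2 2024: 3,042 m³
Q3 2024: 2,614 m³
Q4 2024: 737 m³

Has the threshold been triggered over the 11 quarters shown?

Total wastewater discharge: 462 m³ + 1,255 m³ + 827 m³ + 1,704 m³ + 2,658 m³ + 411 m³ + 3,623 m³ + 2,540 m³ + 3,042 m³ + 2,614 m³ + 737 m³ = 19,873 m³.
19,873 m³ ≤ 21,000 m³, so the threshold is not exceeded.

No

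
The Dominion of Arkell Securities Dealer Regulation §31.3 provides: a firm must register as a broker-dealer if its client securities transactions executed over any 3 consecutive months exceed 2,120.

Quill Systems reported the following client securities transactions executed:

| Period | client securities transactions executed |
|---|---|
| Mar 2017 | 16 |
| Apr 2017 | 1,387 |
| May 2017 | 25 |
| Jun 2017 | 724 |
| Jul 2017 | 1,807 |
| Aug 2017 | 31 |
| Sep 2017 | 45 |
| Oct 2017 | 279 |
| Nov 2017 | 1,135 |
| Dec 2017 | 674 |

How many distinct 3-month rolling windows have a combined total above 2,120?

3

Mar 2017–May 2017: 16 + 1,387 + 25 = 1,428 (under)
Apr 2017–Jun 2017: 1,387 + 25 + 724 = 2,136 (over)
May 2017–Jul 2017: 25 + 724 + 1,807 = 2,556 (over)
Jun 2017–Aug 2017: 724 + 1,807 + 31 = 2,562 (over)
Jul 2017–Sep 2017: 1,807 + 31 + 45 = 1,883 (under)
Aug 2017–Oct 2017: 31 + 45 + 279 = 355 (under)
Sep 2017–Nov 2017: 45 + 279 + 1,135 = 1,459 (under)
Oct 2017–Dec 2017: 279 + 1,135 + 674 = 2,088 (under)
3 windows exceed the threshold.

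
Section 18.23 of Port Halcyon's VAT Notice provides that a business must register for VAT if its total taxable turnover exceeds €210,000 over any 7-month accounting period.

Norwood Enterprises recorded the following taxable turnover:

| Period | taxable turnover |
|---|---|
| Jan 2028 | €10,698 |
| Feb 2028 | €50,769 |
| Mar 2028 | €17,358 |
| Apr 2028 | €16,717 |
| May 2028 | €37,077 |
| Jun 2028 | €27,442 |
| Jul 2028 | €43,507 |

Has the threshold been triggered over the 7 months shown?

No

Total taxable turnover: €10,698 + €50,769 + €17,358 + €16,717 + €37,077 + €27,442 + €43,507 = €203,568.
€203,568 ≤ €210,000, so the threshold is not exceeded.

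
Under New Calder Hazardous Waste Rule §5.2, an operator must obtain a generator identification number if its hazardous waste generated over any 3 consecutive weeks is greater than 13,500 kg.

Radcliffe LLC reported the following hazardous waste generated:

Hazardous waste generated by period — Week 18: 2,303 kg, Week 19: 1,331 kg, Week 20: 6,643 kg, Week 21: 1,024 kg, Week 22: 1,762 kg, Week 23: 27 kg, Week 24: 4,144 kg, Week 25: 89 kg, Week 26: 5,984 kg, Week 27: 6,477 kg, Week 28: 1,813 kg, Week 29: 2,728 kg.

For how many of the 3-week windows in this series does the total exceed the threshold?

1

Week 18–Week 20: 2,303 kg + 1,331 kg + 6,643 kg = 10,277 kg (under)
Week 19–Week 21: 1,331 kg + 6,643 kg + 1,024 kg = 8,998 kg (under)
Week 20–Week 22: 6,643 kg + 1,024 kg + 1,762 kg = 9,429 kg (under)
Week 21–Week 23: 1,024 kg + 1,762 kg + 27 kg = 2,813 kg (under)
Week 22–Week 24: 1,762 kg + 27 kg + 4,144 kg = 5,933 kg (under)
Week 23–Week 25: 27 kg + 4,144 kg + 89 kg = 4,260 kg (under)
Week 24–Week 26: 4,144 kg + 89 kg + 5,984 kg = 10,217 kg (under)
Week 25–Week 27: 89 kg + 5,984 kg + 6,477 kg = 12,550 kg (under)
Week 26–Week 28: 5,984 kg + 6,477 kg + 1,813 kg = 14,274 kg (over)
Week 27–Week 29: 6,477 kg + 1,813 kg + 2,728 kg = 11,018 kg (under)
1 window exceeds the threshold.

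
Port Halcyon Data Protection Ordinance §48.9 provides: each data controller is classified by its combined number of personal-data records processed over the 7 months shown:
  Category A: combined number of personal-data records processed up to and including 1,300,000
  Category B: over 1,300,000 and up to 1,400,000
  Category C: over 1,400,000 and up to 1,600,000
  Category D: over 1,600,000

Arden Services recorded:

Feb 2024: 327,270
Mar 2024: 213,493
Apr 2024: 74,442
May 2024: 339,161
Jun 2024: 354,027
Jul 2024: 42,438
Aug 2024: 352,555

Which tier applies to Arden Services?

Combined number of personal-data records processed: 327,270 + 213,493 + 74,442 + 339,161 + 354,027 + 42,438 + 352,555 = 1,703,386.
1,703,386 > 1,600,000, so Category D applies.

Category D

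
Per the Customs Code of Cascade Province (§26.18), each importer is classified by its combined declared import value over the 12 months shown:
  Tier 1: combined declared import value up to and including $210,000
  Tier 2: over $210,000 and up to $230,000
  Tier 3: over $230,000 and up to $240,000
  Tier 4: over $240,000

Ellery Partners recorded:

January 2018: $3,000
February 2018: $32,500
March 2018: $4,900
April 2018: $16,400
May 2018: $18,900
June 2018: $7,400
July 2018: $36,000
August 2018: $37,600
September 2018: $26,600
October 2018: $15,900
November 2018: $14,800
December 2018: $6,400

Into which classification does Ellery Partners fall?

Tier 2

Combined declared import value: $3,000 + $32,500 + $4,900 + $16,400 + $18,900 + $7,400 + $36,000 + $37,600 + $26,600 + $15,900 + $14,800 + $6,400 = $220,400.
$210,000 < $220,400 ≤ $230,000, so Tier 2 applies.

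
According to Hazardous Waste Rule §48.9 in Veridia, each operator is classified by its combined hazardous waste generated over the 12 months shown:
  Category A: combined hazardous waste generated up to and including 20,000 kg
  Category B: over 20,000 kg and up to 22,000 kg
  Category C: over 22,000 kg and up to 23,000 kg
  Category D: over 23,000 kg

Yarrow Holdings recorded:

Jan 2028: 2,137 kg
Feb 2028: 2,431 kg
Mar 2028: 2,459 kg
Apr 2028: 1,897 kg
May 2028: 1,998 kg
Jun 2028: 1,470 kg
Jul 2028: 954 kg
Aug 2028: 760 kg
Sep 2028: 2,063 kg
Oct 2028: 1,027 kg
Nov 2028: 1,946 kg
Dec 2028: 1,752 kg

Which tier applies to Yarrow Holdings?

Category B

Combined hazardous waste generated: 2,137 kg + 2,431 kg + 2,459 kg + 1,897 kg + 1,998 kg + 1,470 kg + 954 kg + 760 kg + 2,063 kg + 1,027 kg + 1,946 kg + 1,752 kg = 20,894 kg.
20,000 kg < 20,894 kg ≤ 22,000 kg, so Category B applies.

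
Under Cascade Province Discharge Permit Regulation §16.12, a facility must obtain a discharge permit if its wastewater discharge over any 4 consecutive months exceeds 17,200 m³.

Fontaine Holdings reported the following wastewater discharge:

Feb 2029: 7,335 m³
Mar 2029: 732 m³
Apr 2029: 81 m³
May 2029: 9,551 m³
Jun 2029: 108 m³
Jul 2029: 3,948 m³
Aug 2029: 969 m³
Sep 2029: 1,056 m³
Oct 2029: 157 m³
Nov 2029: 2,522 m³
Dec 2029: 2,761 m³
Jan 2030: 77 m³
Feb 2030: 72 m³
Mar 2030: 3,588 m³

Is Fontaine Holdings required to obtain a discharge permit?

Yes

Feb 2029–May 2029: 7,335 m³ + 732 m³ + 81 m³ + 9,551 m³ = 17,699 m³ (over)
Mar 2029–Jun 2029: 732 m³ + 81 m³ + 9,551 m³ + 108 m³ = 10,472 m³ (under)
Apr 2029–Jul 2029: 81 m³ + 9,551 m³ + 108 m³ + 3,948 m³ = 13,688 m³ (under)
May 2029–Aug 2029: 9,551 m³ + 108 m³ + 3,948 m³ + 969 m³ = 14,576 m³ (under)
Jun 2029–Sep 2029: 108 m³ + 3,948 m³ + 969 m³ + 1,056 m³ = 6,081 m³ (under)
Jul 2029–Oct 2029: 3,948 m³ + 969 m³ + 1,056 m³ + 157 m³ = 6,130 m³ (under)
Aug 2029–Nov 2029: 969 m³ + 1,056 m³ + 157 m³ + 2,522 m³ = 4,704 m³ (under)
Sep 2029–Dec 2029: 1,056 m³ + 157 m³ + 2,522 m³ + 2,761 m³ = 6,496 m³ (under)
Oct 2029–Jan 2030: 157 m³ + 2,522 m³ + 2,761 m³ + 77 m³ = 5,517 m³ (under)
Nov 2029–Feb 2030: 2,522 m³ + 2,761 m³ + 77 m³ + 72 m³ = 5,432 m³ (under)
Dec 2029–Mar 2030: 2,761 m³ + 77 m³ + 72 m³ + 3,588 m³ = 6,498 m³ (under)
At least one window exceeds 17,200 m³.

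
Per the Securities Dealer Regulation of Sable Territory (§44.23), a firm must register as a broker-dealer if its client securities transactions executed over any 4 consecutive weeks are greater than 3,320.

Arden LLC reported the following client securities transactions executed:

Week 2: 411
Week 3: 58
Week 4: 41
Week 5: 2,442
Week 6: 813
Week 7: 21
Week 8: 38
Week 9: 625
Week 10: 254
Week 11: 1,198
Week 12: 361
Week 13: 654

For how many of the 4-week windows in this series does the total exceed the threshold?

1

Week 2–Week 5: 411 + 58 + 41 + 2,442 = 2,952 (under)
Week 3–Week 6: 58 + 41 + 2,442 + 813 = 3,354 (over)
Week 4–Week 7: 41 + 2,442 + 813 + 21 = 3,317 (under)
Week 5–Week 8: 2,442 + 813 + 21 + 38 = 3,314 (under)
Week 6–Week 9: 813 + 21 + 38 + 625 = 1,497 (under)
Week 7–Week 10: 21 + 38 + 625 + 254 = 938 (under)
Week 8–Week 11: 38 + 625 + 254 + 1,198 = 2,115 (under)
Week 9–Week 12: 625 + 254 + 1,198 + 361 = 2,438 (under)
Week 10–Week 13: 254 + 1,198 + 361 + 654 = 2,467 (under)
1 window exceeds the threshold.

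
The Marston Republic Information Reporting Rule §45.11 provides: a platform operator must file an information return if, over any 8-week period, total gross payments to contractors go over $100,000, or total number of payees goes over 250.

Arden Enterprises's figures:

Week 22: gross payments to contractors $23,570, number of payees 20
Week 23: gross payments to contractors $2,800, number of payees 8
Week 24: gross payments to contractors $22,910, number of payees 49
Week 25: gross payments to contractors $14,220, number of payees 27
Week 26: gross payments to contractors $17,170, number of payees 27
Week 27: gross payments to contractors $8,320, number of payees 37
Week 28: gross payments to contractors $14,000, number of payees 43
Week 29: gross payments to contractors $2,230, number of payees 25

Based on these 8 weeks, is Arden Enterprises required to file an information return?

Yes

Total gross payments to contractors: $23,570 + $2,800 + $22,910 + $14,220 + $17,170 + $8,320 + $14,000 + $2,230 = $105,220 (> $100,000).
Total number of payees: 20 + 8 + 49 + 27 + 27 + 37 + 43 + 25 = 236 (≤ 250).
The test is 'or': at least one threshold is exceeded.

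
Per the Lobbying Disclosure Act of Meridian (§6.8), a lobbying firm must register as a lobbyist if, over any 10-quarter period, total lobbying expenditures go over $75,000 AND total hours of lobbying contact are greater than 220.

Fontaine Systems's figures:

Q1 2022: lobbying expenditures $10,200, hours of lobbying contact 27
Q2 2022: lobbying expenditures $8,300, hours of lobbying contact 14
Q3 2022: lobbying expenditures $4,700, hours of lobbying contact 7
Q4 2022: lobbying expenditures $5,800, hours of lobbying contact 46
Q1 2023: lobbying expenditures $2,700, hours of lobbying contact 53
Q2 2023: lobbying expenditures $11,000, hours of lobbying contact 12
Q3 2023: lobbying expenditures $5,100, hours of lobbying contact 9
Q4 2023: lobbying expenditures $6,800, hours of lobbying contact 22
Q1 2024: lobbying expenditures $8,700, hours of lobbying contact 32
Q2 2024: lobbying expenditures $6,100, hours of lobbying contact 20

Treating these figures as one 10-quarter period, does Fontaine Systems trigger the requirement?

No

Total lobbying expenditures: $10,200 + $8,300 + $4,700 + $5,800 + $2,700 + $11,000 + $5,100 + $6,800 + $8,700 + $6,100 = $69,400 (≤ $75,000).
Total hours of lobbying contact: 27 + 14 + 7 + 46 + 53 + 12 + 9 + 22 + 32 + 20 = 242 (> 220).
The test is 'and': the rule requires both, and at least one is not exceeded.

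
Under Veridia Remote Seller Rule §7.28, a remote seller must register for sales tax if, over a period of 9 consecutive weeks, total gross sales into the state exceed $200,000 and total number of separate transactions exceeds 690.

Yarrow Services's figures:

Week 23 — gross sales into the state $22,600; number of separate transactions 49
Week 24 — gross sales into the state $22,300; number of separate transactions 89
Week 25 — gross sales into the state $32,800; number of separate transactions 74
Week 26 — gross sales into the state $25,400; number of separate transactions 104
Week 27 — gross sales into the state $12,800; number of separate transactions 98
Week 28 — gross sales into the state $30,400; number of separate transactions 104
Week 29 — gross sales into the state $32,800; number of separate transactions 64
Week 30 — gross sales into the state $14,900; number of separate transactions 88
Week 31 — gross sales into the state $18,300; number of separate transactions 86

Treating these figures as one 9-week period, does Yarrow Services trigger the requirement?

Total gross sales into the state: $22,600 + $22,300 + $32,800 + $25,400 + $12,800 + $30,400 + $32,800 + $14,900 + $18,300 = $212,300 (> $200,000).
Total number of separate transactions: 49 + 89 + 74 + 104 + 98 + 104 + 64 + 88 + 86 = 756 (> 690).
The test is 'and': both thresholds are exceeded.

Yes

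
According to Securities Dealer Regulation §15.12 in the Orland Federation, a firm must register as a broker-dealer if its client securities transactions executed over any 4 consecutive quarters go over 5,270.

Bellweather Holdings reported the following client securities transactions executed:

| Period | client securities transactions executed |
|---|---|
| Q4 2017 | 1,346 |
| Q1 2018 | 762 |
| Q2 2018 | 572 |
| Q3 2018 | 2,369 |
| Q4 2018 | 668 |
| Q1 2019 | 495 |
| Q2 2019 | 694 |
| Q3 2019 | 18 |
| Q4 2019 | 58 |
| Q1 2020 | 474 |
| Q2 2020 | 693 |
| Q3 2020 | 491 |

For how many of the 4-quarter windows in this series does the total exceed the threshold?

0

Q4 2017–Q3 2018: 1,346 + 762 + 572 + 2,369 = 5,049 (under)
Q1 2018–Q4 2018: 762 + 572 + 2,369 + 668 = 4,371 (under)
Q2 2018–Q1 2019: 572 + 2,369 + 668 + 495 = 4,104 (under)
Q3 2018–Q2 2019: 2,369 + 668 + 495 + 694 = 4,226 (under)
Q4 2018–Q3 2019: 668 + 495 + 694 + 18 = 1,875 (under)
Q1 2019–Q4 2019: 495 + 694 + 18 + 58 = 1,265 (under)
Q2 2019–Q1 2020: 694 + 18 + 58 + 474 = 1,244 (under)
Q3 2019–Q2 2020: 18 + 58 + 474 + 693 = 1,243 (under)
Q4 2019–Q3 2020: 58 + 474 + 693 + 491 = 1,716 (under)
0 windows exceed the threshold.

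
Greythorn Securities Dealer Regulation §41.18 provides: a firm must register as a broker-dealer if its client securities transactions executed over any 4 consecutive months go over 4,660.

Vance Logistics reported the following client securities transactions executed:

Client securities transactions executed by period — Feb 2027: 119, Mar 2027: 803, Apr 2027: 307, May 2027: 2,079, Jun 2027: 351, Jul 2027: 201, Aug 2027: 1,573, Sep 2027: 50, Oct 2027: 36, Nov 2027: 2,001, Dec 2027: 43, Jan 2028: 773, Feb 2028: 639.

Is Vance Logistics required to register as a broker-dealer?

Feb 2027–May 2027: 119 + 803 + 307 + 2,079 = 3,308 (under)
Mar 2027–Jun 2027: 803 + 307 + 2,079 + 351 = 3,540 (under)
Apr 2027–Jul 2027: 307 + 2,079 + 351 + 201 = 2,938 (under)
May 2027–Aug 2027: 2,079 + 351 + 201 + 1,573 = 4,204 (under)
Jun 2027–Sep 2027: 351 + 201 + 1,573 + 50 = 2,175 (under)
Jul 2027–Oct 2027: 201 + 1,573 + 50 + 36 = 1,860 (under)
Aug 2027–Nov 2027: 1,573 + 50 + 36 + 2,001 = 3,660 (under)
Sep 2027–Dec 2027: 50 + 36 + 2,001 + 43 = 2,130 (under)
Oct 2027–Jan 2028: 36 + 2,001 + 43 + 773 = 2,853 (under)
Nov 2027–Feb 2028: 2,001 + 43 + 773 + 639 = 3,456 (under)
No window exceeds 4,660.

No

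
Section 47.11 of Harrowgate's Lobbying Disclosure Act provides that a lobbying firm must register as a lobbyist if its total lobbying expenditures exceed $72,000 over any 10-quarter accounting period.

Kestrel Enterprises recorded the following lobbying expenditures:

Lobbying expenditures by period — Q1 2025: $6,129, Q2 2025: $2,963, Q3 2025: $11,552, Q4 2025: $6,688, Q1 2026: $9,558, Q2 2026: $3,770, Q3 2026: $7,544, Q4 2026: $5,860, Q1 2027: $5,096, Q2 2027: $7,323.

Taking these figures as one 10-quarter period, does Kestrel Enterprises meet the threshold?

No

Total lobbying expenditures: $6,129 + $2,963 + $11,552 + $6,688 + $9,558 + $3,770 + $7,544 + $5,860 + $5,096 + $7,323 = $66,483.
$66,483 ≤ $72,000, so the threshold is not exceeded.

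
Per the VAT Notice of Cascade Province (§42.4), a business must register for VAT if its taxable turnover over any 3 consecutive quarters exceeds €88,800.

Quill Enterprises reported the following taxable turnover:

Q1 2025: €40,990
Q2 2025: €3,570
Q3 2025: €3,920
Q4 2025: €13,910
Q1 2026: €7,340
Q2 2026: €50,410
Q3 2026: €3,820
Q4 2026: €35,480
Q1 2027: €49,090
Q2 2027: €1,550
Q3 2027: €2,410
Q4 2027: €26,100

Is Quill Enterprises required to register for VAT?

Q1 2025–Q3 2025: €40,990 + €3,570 + €3,920 = €48,480 (under)
Q2 2025–Q4 2025: €3,570 + €3,920 + €13,910 = €21,400 (under)
Q3 2025–Q1 2026: €3,920 + €13,910 + €7,340 = €25,170 (under)
Q4 2025–Q2 2026: €13,910 + €7,340 + €50,410 = €71,660 (under)
Q1 2026–Q3 2026: €7,340 + €50,410 + €3,820 = €61,570 (under)
Q2 2026–Q4 2026: €50,410 + €3,820 + €35,480 = €89,710 (over)
Q3 2026–Q1 2027: €3,820 + €35,480 + €49,090 = €88,390 (under)
Q4 2026–Q2 2027: €35,480 + €49,090 + €1,550 = €86,120 (under)
Q1 2027–Q3 2027: €49,090 + €1,550 + €2,410 = €53,050 (under)
Q2 2027–Q4 2027: €1,550 + €2,410 + €26,100 = €30,060 (under)
At least one window exceeds €88,800.

Yes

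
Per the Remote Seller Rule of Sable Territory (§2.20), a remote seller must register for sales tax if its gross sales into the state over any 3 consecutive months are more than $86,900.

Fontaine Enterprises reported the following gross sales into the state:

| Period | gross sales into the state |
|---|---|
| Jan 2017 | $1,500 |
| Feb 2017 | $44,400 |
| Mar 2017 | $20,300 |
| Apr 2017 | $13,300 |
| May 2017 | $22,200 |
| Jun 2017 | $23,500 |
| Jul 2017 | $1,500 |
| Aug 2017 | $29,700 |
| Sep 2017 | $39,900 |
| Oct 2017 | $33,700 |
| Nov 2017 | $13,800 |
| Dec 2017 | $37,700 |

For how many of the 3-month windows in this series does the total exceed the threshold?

Jan 2017–Mar 2017: $1,500 + $44,400 + $20,300 = $66,200 (under)
Feb 2017–Apr 2017: $44,400 + $20,300 + $13,300 = $78,000 (under)
Mar 2017–May 2017: $20,300 + $13,300 + $22,200 = $55,800 (under)
Apr 2017–Jun 2017: $13,300 + $22,200 + $23,500 = $59,000 (under)
May 2017–Jul 2017: $22,200 + $23,500 + $1,500 = $47,200 (under)
Jun 2017–Aug 2017: $23,500 + $1,500 + $29,700 = $54,700 (under)
Jul 2017–Sep 2017: $1,500 + $29,700 + $39,900 = $71,100 (under)
Aug 2017–Oct 2017: $29,700 + $39,900 + $33,700 = $103,300 (over)
Sep 2017–Nov 2017: $39,900 + $33,700 + $13,800 = $87,400 (over)
Oct 2017–Dec 2017: $33,700 + $13,800 + $37,700 = $85,200 (under)
2 windows exceed the threshold.

2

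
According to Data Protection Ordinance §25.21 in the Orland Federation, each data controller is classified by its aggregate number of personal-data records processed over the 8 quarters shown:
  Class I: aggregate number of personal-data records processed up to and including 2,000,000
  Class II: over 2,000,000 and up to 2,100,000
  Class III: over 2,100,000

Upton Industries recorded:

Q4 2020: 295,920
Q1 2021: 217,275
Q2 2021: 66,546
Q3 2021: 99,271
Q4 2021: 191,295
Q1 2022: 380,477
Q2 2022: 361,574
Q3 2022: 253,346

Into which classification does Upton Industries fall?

Aggregate number of personal-data records processed: 295,920 + 217,275 + 66,546 + 99,271 + 191,295 + 380,477 + 361,574 + 253,346 = 1,865,704.
1,865,704 ≤ 2,000,000, so Class I applies.

Class I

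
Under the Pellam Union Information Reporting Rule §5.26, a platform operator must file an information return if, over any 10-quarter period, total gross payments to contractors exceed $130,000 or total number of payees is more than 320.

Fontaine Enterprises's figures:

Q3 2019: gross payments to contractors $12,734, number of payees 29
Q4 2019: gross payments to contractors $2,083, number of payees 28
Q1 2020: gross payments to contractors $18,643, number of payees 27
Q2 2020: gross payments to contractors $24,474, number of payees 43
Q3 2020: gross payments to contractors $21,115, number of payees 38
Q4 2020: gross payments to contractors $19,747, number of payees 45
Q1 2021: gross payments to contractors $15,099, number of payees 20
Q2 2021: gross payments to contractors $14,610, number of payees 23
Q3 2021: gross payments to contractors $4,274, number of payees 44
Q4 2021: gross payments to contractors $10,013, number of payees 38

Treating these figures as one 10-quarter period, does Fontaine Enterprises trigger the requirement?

Total gross payments to contractors: $12,734 + $2,083 + $18,643 + $24,474 + $21,115 + $19,747 + $15,099 + $14,610 + $4,274 + $10,013 = $142,792 (> $130,000).
Total number of payees: 29 + 28 + 27 + 43 + 38 + 45 + 20 + 23 + 44 + 38 = 335 (> 320).
The test is 'or': at least one threshold is exceeded.

Yes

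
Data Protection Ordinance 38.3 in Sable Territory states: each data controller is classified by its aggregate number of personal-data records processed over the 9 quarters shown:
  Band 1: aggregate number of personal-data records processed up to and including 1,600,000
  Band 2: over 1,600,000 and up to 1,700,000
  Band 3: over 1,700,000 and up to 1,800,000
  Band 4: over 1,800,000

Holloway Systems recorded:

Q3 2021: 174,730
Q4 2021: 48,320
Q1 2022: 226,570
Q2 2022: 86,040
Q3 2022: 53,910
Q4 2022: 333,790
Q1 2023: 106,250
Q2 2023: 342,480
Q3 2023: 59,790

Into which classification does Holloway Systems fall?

Aggregate number of personal-data records processed: 174,730 + 48,320 + 226,570 + 86,040 + 53,910 + 333,790 + 106,250 + 342,480 + 59,790 = 1,431,880.
1,431,880 ≤ 1,600,000, so Band 1 applies.

Band 1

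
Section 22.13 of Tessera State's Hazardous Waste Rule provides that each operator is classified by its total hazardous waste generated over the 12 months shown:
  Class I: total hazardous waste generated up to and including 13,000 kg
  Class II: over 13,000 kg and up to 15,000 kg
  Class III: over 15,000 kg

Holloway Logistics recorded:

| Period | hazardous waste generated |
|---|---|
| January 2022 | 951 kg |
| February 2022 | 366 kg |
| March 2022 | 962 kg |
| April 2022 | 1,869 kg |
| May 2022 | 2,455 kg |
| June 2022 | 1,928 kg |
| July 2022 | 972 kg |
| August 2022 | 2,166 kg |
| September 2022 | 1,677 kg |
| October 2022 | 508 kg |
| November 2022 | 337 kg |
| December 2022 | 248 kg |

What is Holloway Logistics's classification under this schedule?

Class II

Total hazardous waste generated: 951 kg + 366 kg + 962 kg + 1,869 kg + 2,455 kg + 1,928 kg + 972 kg + 2,166 kg + 1,677 kg + 508 kg + 337 kg + 248 kg = 14,439 kg.
13,000 kg < 14,439 kg ≤ 15,000 kg, so Class II applies.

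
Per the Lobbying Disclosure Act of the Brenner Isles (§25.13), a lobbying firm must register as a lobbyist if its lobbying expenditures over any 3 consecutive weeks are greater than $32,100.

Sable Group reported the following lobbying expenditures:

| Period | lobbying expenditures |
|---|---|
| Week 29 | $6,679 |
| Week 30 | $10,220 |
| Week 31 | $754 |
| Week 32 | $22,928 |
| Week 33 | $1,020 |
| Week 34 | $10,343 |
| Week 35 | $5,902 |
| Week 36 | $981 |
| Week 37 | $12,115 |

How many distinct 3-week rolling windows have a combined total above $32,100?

Week 29–Week 31: $6,679 + $10,220 + $754 = $17,653 (under)
Week 30–Week 32: $10,220 + $754 + $22,928 = $33,902 (over)
Week 31–Week 33: $754 + $22,928 + $1,020 = $24,702 (under)
Week 32–Week 34: $22,928 + $1,020 + $10,343 = $34,291 (over)
Week 33–Week 35: $1,020 + $10,343 + $5,902 = $17,265 (under)
Week 34–Week 36: $10,343 + $5,902 + $981 = $17,226 (under)
Week 35–Week 37: $5,902 + $981 + $12,115 = $18,998 (under)
2 windows exceed the threshold.

2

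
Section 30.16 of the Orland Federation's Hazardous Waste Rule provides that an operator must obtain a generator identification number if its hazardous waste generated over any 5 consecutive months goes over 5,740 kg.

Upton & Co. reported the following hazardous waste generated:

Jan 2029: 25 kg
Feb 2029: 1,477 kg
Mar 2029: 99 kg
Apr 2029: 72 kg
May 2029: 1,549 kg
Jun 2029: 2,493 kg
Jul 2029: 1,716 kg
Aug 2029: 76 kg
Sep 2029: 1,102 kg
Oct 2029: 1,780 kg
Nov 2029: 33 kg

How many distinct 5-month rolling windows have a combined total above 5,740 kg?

4

Jan 2029–May 2029: 25 kg + 1,477 kg + 99 kg + 72 kg + 1,549 kg = 3,222 kg (under)
Feb 2029–Jun 2029: 1,477 kg + 99 kg + 72 kg + 1,549 kg + 2,493 kg = 5,690 kg (under)
Mar 2029–Jul 2029: 99 kg + 72 kg + 1,549 kg + 2,493 kg + 1,716 kg = 5,929 kg (over)
Apr 2029–Aug 2029: 72 kg + 1,549 kg + 2,493 kg + 1,716 kg + 76 kg = 5,906 kg (over)
May 2029–Sep 2029: 1,549 kg + 2,493 kg + 1,716 kg + 76 kg + 1,102 kg = 6,936 kg (over)
Jun 2029–Oct 2029: 2,493 kg + 1,716 kg + 76 kg + 1,102 kg + 1,780 kg = 7,167 kg (over)
Jul 2029–Nov 2029: 1,716 kg + 76 kg + 1,102 kg + 1,780 kg + 33 kg = 4,707 kg (under)
4 windows exceed the threshold.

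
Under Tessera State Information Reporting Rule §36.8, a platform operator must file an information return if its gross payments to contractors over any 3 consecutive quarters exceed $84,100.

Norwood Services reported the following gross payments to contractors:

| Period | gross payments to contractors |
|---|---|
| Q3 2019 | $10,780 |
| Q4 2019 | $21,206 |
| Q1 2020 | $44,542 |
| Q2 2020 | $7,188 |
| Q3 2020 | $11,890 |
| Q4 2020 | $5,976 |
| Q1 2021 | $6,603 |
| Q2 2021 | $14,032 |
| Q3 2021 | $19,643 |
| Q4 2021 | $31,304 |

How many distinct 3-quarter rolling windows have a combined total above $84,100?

0

Q3 2019–Q1 2020: $10,780 + $21,206 + $44,542 = $76,528 (under)
Q4 2019–Q2 2020: $21,206 + $44,542 + $7,188 = $72,936 (under)
Q1 2020–Q3 2020: $44,542 + $7,188 + $11,890 = $63,620 (under)
Q2 2020–Q4 2020: $7,188 + $11,890 + $5,976 = $25,054 (under)
Q3 2020–Q1 2021: $11,890 + $5,976 + $6,603 = $24,469 (under)
Q4 2020–Q2 2021: $5,976 + $6,603 + $14,032 = $26,611 (under)
Q1 2021–Q3 2021: $6,603 + $14,032 + $19,643 = $40,278 (under)
Q2 2021–Q4 2021: $14,032 + $19,643 + $31,304 = $64,979 (under)
0 windows exceed the threshold.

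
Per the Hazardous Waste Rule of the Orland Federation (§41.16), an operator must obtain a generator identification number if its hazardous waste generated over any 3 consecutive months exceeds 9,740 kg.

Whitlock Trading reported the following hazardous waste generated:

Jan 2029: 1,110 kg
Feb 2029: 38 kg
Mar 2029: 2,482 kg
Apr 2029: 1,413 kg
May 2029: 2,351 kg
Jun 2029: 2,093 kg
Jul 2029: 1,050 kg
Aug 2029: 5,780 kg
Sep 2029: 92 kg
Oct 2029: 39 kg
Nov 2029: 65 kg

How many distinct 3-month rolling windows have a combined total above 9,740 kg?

0

Jan 2029–Mar 2029: 1,110 kg + 38 kg + 2,482 kg = 3,630 kg (under)
Feb 2029–Apr 2029: 38 kg + 2,482 kg + 1,413 kg = 3,933 kg (under)
Mar 2029–May 2029: 2,482 kg + 1,413 kg + 2,351 kg = 6,246 kg (under)
Apr 2029–Jun 2029: 1,413 kg + 2,351 kg + 2,093 kg = 5,857 kg (under)
May 2029–Jul 2029: 2,351 kg + 2,093 kg + 1,050 kg = 5,494 kg (under)
Jun 2029–Aug 2029: 2,093 kg + 1,050 kg + 5,780 kg = 8,923 kg (under)
Jul 2029–Sep 2029: 1,050 kg + 5,780 kg + 92 kg = 6,922 kg (under)
Aug 2029–Oct 2029: 5,780 kg + 92 kg + 39 kg = 5,911 kg (under)
Sep 2029–Nov 2029: 92 kg + 39 kg + 65 kg = 196 kg (under)
0 windows exceed the threshold.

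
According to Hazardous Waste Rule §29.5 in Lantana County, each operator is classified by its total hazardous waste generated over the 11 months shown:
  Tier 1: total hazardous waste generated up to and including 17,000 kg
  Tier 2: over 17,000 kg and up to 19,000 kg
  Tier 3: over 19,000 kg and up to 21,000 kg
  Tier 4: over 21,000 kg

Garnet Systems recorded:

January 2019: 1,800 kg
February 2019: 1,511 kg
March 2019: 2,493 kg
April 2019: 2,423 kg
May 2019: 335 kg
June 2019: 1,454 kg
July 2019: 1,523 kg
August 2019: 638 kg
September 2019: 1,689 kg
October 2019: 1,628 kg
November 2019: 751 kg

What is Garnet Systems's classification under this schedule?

Tier 1

Total hazardous waste generated: 1,800 kg + 1,511 kg + 2,493 kg + 2,423 kg + 335 kg + 1,454 kg + 1,523 kg + 638 kg + 1,689 kg + 1,628 kg + 751 kg = 16,245 kg.
16,245 kg ≤ 17,000 kg, so Tier 1 applies.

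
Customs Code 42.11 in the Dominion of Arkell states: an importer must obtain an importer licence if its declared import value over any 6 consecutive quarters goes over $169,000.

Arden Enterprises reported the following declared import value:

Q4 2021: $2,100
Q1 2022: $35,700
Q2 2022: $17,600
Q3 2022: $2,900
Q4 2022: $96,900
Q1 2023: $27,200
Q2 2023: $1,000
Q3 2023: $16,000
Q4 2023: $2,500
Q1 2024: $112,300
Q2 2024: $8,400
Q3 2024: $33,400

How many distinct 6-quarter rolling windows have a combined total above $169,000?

Q4 2021–Q1 2023: $2,100 + $35,700 + $17,600 + $2,900 + $96,900 + $27,200 = $182,400 (over)
Q1 2022–Q2 2023: $35,700 + $17,600 + $2,900 + $96,900 + $27,200 + $1,000 = $181,300 (over)
Q2 2022–Q3 2023: $17,600 + $2,900 + $96,900 + $27,200 + $1,000 + $16,000 = $161,600 (under)
Q3 2022–Q4 2023: $2,900 + $96,900 + $27,200 + $1,000 + $16,000 + $2,500 = $146,500 (under)
Q4 2022–Q1 2024: $96,900 + $27,200 + $1,000 + $16,000 + $2,500 + $112,300 = $255,900 (over)
Q1 2023–Q2 2024: $27,200 + $1,000 + $16,000 + $2,500 + $112,300 + $8,400 = $167,400 (under)
Q2 2023–Q3 2024: $1,000 + $16,000 + $2,500 + $112,300 + $8,400 + $33,400 = $173,600 (over)
4 windows exceed the threshold.

4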